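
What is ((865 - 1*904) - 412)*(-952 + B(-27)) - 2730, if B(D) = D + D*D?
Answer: 110020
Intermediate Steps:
B(D) = D + D²
((865 - 1*904) - 412)*(-952 + B(-27)) - 2730 = ((865 - 1*904) - 412)*(-952 - 27*(1 - 27)) - 2730 = ((865 - 904) - 412)*(-952 - 27*(-26)) - 2730 = (-39 - 412)*(-952 + 702) - 2730 = -451*(-250) - 2730 = 112750 - 2730 = 110020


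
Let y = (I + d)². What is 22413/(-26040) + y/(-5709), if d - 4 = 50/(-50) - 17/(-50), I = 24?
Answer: -198145271/199815000 ≈ -0.99164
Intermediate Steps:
d = 167/50 (d = 4 + (50/(-50) - 17/(-50)) = 4 + (50*(-1/50) - 17*(-1/50)) = 4 + (-1 + 17/50) = 4 - 33/50 = 167/50 ≈ 3.3400)
y = 1868689/2500 (y = (24 + 167/50)² = (1367/50)² = 1868689/2500 ≈ 747.48)
22413/(-26040) + y/(-5709) = 22413/(-26040) + (1868689/2500)/(-5709) = 22413*(-1/26040) + (1868689/2500)*(-1/5709) = -241/280 - 1868689/14272500 = -198145271/199815000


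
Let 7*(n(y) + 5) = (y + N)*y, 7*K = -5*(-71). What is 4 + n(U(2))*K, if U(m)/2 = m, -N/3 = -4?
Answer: 10491/49 ≈ 214.10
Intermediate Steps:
N = 12 (N = -3*(-4) = 12)
U(m) = 2*m
K = 355/7 (K = (-5*(-71))/7 = (⅐)*355 = 355/7 ≈ 50.714)
n(y) = -5 + y*(12 + y)/7 (n(y) = -5 + ((y + 12)*y)/7 = -5 + ((12 + y)*y)/7 = -5 + (y*(12 + y))/7 = -5 + y*(12 + y)/7)
4 + n(U(2))*K = 4 + (-5 + (2*2)²/7 + 12*(2*2)/7)*(355/7) = 4 + (-5 + (⅐)*4² + (12/7)*4)*(355/7) = 4 + (-5 + (⅐)*16 + 48/7)*(355/7) = 4 + (-5 + 16/7 + 48/7)*(355/7) = 4 + (29/7)*(355/7) = 4 + 10295/49 = 10491/49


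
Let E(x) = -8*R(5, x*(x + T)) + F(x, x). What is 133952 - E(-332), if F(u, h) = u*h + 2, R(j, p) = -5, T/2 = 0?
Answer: 23686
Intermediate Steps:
T = 0 (T = 2*0 = 0)
F(u, h) = 2 + h*u (F(u, h) = h*u + 2 = 2 + h*u)
E(x) = 42 + x² (E(x) = -8*(-5) + (2 + x*x) = 40 + (2 + x²) = 42 + x²)
133952 - E(-332) = 133952 - (42 + (-332)²) = 133952 - (42 + 110224) = 133952 - 1*110266 = 133952 - 110266 = 23686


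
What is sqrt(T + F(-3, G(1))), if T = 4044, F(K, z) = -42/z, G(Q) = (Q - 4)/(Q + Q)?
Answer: 2*sqrt(1018) ≈ 63.812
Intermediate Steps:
G(Q) = (-4 + Q)/(2*Q) (G(Q) = (-4 + Q)/((2*Q)) = (-4 + Q)*(1/(2*Q)) = (-4 + Q)/(2*Q))
sqrt(T + F(-3, G(1))) = sqrt(4044 - 42*2/(-4 + 1)) = sqrt(4044 - 42/((1/2)*1*(-3))) = sqrt(4044 - 42/(-3/2)) = sqrt(4044 - 42*(-2/3)) = sqrt(4044 + 28) = sqrt(4072) = 2*sqrt(1018)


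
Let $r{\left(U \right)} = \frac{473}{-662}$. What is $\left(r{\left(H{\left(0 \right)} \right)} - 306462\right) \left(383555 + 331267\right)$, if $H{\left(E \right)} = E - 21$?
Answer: $- \frac{72510942157287}{331} \approx -2.1907 \cdot 10^{11}$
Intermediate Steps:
$H{\left(E \right)} = -21 + E$
$r{\left(U \right)} = - \frac{473}{662}$ ($r{\left(U \right)} = 473 \left(- \frac{1}{662}\right) = - \frac{473}{662}$)
$\left(r{\left(H{\left(0 \right)} \right)} - 306462\right) \left(383555 + 331267\right) = \left(- \frac{473}{662} - 306462\right) \left(383555 + 331267\right) = \left(- \frac{202878317}{662}\right) 714822 = - \frac{72510942157287}{331}$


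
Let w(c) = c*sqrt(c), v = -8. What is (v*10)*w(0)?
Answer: 0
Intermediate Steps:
w(c) = c**(3/2)
(v*10)*w(0) = (-8*10)*0**(3/2) = -80*0 = 0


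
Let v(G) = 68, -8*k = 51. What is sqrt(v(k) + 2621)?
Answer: sqrt(2689) ≈ 51.856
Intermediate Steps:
k = -51/8 (k = -1/8*51 = -51/8 ≈ -6.3750)
sqrt(v(k) + 2621) = sqrt(68 + 2621) = sqrt(2689)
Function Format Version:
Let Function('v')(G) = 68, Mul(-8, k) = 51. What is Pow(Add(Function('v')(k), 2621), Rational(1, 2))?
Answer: Pow(2689, Rational(1, 2)) ≈ 51.856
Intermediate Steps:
k = Rational(-51, 8) (k = Mul(Rational(-1, 8), 51) = Rational(-51, 8) ≈ -6.3750)
Pow(Add(Function('v')(k), 2621), Rational(1, 2)) = Pow(Add(68, 2621), Rational(1, 2)) = Pow(2689, Rational(1, 2))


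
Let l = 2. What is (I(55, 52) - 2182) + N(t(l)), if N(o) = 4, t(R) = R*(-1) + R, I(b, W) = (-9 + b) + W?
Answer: -2080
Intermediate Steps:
I(b, W) = -9 + W + b
t(R) = 0 (t(R) = -R + R = 0)
(I(55, 52) - 2182) + N(t(l)) = ((-9 + 52 + 55) - 2182) + 4 = (98 - 2182) + 4 = -2084 + 4 = -2080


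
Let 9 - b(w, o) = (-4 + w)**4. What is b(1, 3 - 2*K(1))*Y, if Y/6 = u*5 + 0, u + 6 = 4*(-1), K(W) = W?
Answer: 21600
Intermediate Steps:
u = -10 (u = -6 + 4*(-1) = -6 - 4 = -10)
b(w, o) = 9 - (-4 + w)**4
Y = -300 (Y = 6*(-10*5 + 0) = 6*(-50 + 0) = 6*(-50) = -300)
b(1, 3 - 2*K(1))*Y = (9 - (-4 + 1)**4)*(-300) = (9 - 1*(-3)**4)*(-300) = (9 - 1*81)*(-300) = (9 - 81)*(-300) = -72*(-300) = 21600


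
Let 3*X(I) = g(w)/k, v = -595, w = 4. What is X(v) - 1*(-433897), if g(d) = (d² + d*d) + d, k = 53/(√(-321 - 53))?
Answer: 433897 + 12*I*√374/53 ≈ 4.339e+5 + 4.3787*I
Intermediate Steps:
k = -53*I*√374/374 (k = 53/(√(-374)) = 53/((I*√374)) = 53*(-I*√374/374) = -53*I*√374/374 ≈ -2.7406*I)
g(d) = d + 2*d² (g(d) = (d² + d²) + d = 2*d² + d = d + 2*d²)
X(I) = 12*I*√374/53 (X(I) = ((4*(1 + 2*4))/((-53*I*√374/374)))/3 = ((4*(1 + 8))*(I*√374/53))/3 = ((4*9)*(I*√374/53))/3 = (36*(I*√374/53))/3 = (36*I*√374/53)/3 = 12*I*√374/53)
X(v) - 1*(-433897) = 12*I*√374/53 - 1*(-433897) = 12*I*√374/53 + 433897 = 433897 + 12*I*√374/53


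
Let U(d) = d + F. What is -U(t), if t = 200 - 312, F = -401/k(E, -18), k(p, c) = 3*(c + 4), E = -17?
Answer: 4303/42 ≈ 102.45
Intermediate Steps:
k(p, c) = 12 + 3*c (k(p, c) = 3*(4 + c) = 12 + 3*c)
F = 401/42 (F = -401/(12 + 3*(-18)) = -401/(12 - 54) = -401/(-42) = -401*(-1/42) = 401/42 ≈ 9.5476)
t = -112
U(d) = 401/42 + d (U(d) = d + 401/42 = 401/42 + d)
-U(t) = -(401/42 - 112) = -1*(-4303/42) = 4303/42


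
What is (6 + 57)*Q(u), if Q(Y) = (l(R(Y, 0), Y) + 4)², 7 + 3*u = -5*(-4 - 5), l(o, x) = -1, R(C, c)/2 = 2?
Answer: 567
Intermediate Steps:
R(C, c) = 4 (R(C, c) = 2*2 = 4)
u = 38/3 (u = -7/3 + (-5*(-4 - 5))/3 = -7/3 + (-5*(-9))/3 = -7/3 + (⅓)*45 = -7/3 + 15 = 38/3 ≈ 12.667)
Q(Y) = 9 (Q(Y) = (-1 + 4)² = 3² = 9)
(6 + 57)*Q(u) = (6 + 57)*9 = 63*9 = 567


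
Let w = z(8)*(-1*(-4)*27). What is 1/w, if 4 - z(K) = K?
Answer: -1/432 ≈ -0.0023148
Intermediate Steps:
z(K) = 4 - K
w = -432 (w = (4 - 1*8)*(-1*(-4)*27) = (4 - 8)*(4*27) = -4*108 = -432)
1/w = 1/(-432) = -1/432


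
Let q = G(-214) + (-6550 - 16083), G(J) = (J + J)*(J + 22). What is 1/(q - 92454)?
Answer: -1/32911 ≈ -3.0385e-5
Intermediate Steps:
G(J) = 2*J*(22 + J) (G(J) = (2*J)*(22 + J) = 2*J*(22 + J))
q = 59543 (q = 2*(-214)*(22 - 214) + (-6550 - 16083) = 2*(-214)*(-192) - 22633 = 82176 - 22633 = 59543)
1/(q - 92454) = 1/(59543 - 92454) = 1/(-32911) = -1/32911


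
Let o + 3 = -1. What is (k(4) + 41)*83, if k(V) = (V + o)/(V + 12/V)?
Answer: 3403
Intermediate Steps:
o = -4 (o = -3 - 1 = -4)
k(V) = (-4 + V)/(V + 12/V) (k(V) = (V - 4)/(V + 12/V) = (-4 + V)/(V + 12/V))
(k(4) + 41)*83 = (4*(-4 + 4)/(12 + 4²) + 41)*83 = (4*0/(12 + 16) + 41)*83 = (4*0/28 + 41)*83 = (4*(1/28)*0 + 41)*83 = (0 + 41)*83 = 41*83 = 3403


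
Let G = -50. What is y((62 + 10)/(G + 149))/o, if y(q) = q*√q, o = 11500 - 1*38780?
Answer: -√22/206305 ≈ -2.2735e-5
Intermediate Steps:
o = -27280 (o = 11500 - 38780 = -27280)
y(q) = q^(3/2)
y((62 + 10)/(G + 149))/o = ((62 + 10)/(-50 + 149))^(3/2)/(-27280) = (72/99)^(3/2)*(-1/27280) = (72*(1/99))^(3/2)*(-1/27280) = (8/11)^(3/2)*(-1/27280) = (16*√22/121)*(-1/27280) = -√22/206305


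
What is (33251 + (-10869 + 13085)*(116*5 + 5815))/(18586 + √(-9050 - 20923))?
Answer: 264006156606/345469369 - 14204571*I*√29973/345469369 ≈ 764.2 - 7.1184*I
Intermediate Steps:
(33251 + (-10869 + 13085)*(116*5 + 5815))/(18586 + √(-9050 - 20923)) = (33251 + 2216*(580 + 5815))/(18586 + √(-29973)) = (33251 + 2216*6395)/(18586 + I*√29973) = (33251 + 14171320)/(18586 + I*√29973) = 14204571/(18586 + I*√29973)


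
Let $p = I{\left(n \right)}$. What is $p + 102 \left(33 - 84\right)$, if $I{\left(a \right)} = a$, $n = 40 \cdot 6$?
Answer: $-4962$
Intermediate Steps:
$n = 240$
$p = 240$
$p + 102 \left(33 - 84\right) = 240 + 102 \left(33 - 84\right) = 240 + 102 \left(-51\right) = 240 - 5202 = -4962$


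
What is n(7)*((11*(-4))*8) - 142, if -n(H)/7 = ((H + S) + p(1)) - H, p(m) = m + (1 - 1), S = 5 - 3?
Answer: 7250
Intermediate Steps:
S = 2
p(m) = m (p(m) = m + 0 = m)
n(H) = -21 (n(H) = -7*(((H + 2) + 1) - H) = -7*(((2 + H) + 1) - H) = -7*((3 + H) - H) = -7*3 = -21)
n(7)*((11*(-4))*8) - 142 = -21*11*(-4)*8 - 142 = -(-924)*8 - 142 = -21*(-352) - 142 = 7392 - 142 = 7250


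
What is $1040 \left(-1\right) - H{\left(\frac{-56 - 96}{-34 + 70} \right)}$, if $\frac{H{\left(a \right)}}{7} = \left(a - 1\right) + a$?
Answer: $- \frac{8765}{9} \approx -973.89$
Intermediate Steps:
$H{\left(a \right)} = -7 + 14 a$ ($H{\left(a \right)} = 7 \left(\left(a - 1\right) + a\right) = 7 \left(\left(-1 + a\right) + a\right) = 7 \left(-1 + 2 a\right) = -7 + 14 a$)
$1040 \left(-1\right) - H{\left(\frac{-56 - 96}{-34 + 70} \right)} = 1040 \left(-1\right) - \left(-7 + 14 \frac{-56 - 96}{-34 + 70}\right) = -1040 - \left(-7 + 14 \left(- \frac{152}{36}\right)\right) = -1040 - \left(-7 + 14 \left(\left(-152\right) \frac{1}{36}\right)\right) = -1040 - \left(-7 + 14 \left(- \frac{38}{9}\right)\right) = -1040 - \left(-7 - \frac{532}{9}\right) = -1040 - - \frac{595}{9} = -1040 + \frac{595}{9} = - \frac{8765}{9}$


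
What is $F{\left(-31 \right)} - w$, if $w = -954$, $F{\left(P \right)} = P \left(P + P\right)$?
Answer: $2876$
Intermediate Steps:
$F{\left(P \right)} = 2 P^{2}$ ($F{\left(P \right)} = P 2 P = 2 P^{2}$)
$F{\left(-31 \right)} - w = 2 \left(-31\right)^{2} - -954 = 2 \cdot 961 + 954 = 1922 + 954 = 2876$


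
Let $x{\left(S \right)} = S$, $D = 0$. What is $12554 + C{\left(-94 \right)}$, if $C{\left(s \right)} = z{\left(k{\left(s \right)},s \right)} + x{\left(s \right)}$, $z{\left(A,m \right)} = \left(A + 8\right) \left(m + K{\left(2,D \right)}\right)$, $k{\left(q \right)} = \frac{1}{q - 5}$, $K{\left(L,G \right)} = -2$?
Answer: $\frac{385868}{33} \approx 11693.0$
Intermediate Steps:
$k{\left(q \right)} = \frac{1}{-5 + q}$
$z{\left(A,m \right)} = \left(-2 + m\right) \left(8 + A\right)$ ($z{\left(A,m \right)} = \left(A + 8\right) \left(m - 2\right) = \left(8 + A\right) \left(-2 + m\right) = \left(-2 + m\right) \left(8 + A\right)$)
$C{\left(s \right)} = -16 - \frac{2}{-5 + s} + 9 s + \frac{s}{-5 + s}$ ($C{\left(s \right)} = \left(-16 - \frac{2}{-5 + s} + 8 s + \frac{s}{-5 + s}\right) + s = -16 - \frac{2}{-5 + s} + 9 s + \frac{s}{-5 + s}$)
$12554 + C{\left(-94 \right)} = 12554 + \frac{3 \left(26 - -1880 + 3 \left(-94\right)^{2}\right)}{-5 - 94} = 12554 + \frac{3 \left(26 + 1880 + 3 \cdot 8836\right)}{-99} = 12554 + 3 \left(- \frac{1}{99}\right) \left(26 + 1880 + 26508\right) = 12554 + 3 \left(- \frac{1}{99}\right) 28414 = 12554 - \frac{28414}{33} = \frac{385868}{33}$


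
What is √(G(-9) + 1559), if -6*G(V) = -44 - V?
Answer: √56334/6 ≈ 39.558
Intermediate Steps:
G(V) = 22/3 + V/6 (G(V) = -(-44 - V)/6 = 22/3 + V/6)
√(G(-9) + 1559) = √((22/3 + (⅙)*(-9)) + 1559) = √((22/3 - 3/2) + 1559) = √(35/6 + 1559) = √(9389/6) = √56334/6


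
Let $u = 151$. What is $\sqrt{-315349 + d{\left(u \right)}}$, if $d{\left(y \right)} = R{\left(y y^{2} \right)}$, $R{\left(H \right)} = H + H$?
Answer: $\sqrt{6570553} \approx 2563.3$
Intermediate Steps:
$R{\left(H \right)} = 2 H$
$d{\left(y \right)} = 2 y^{3}$ ($d{\left(y \right)} = 2 y y^{2} = 2 y^{3}$)
$\sqrt{-315349 + d{\left(u \right)}} = \sqrt{-315349 + 2 \cdot 151^{3}} = \sqrt{-315349 + 2 \cdot 3442951} = \sqrt{-315349 + 6885902} = \sqrt{6570553}$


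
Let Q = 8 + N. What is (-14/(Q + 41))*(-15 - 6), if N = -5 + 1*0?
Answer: 147/22 ≈ 6.6818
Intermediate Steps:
N = -5 (N = -5 + 0 = -5)
Q = 3 (Q = 8 - 5 = 3)
(-14/(Q + 41))*(-15 - 6) = (-14/(3 + 41))*(-15 - 6) = -14/44*(-21) = -14*1/44*(-21) = -7/22*(-21) = 147/22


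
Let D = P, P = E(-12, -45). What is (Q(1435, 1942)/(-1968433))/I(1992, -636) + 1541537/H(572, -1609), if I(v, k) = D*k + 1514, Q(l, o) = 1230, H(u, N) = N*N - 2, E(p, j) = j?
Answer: 45719488554856322/76781957184497669 ≈ 0.59545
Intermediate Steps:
P = -45
D = -45
H(u, N) = -2 + N**2 (H(u, N) = N**2 - 2 = -2 + N**2)
I(v, k) = 1514 - 45*k (I(v, k) = -45*k + 1514 = 1514 - 45*k)
(Q(1435, 1942)/(-1968433))/I(1992, -636) + 1541537/H(572, -1609) = (1230/(-1968433))/(1514 - 45*(-636)) + 1541537/(-2 + (-1609)**2) = (1230*(-1/1968433))/(1514 + 28620) + 1541537/(-2 + 2588881) = -1230/1968433/30134 + 1541537/2588879 = -1230/1968433*1/30134 + 1541537*(1/2588879) = -615/29658380011 + 1541537/2588879 = 45719488554856322/76781957184497669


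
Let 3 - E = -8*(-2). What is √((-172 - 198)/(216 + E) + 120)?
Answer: √4869970/203 ≈ 10.871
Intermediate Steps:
E = -13 (E = 3 - (-8)*(-2) = 3 - 1*16 = 3 - 16 = -13)
√((-172 - 198)/(216 + E) + 120) = √((-172 - 198)/(216 - 13) + 120) = √(-370/203 + 120) = √(23990/203) = √4869970/203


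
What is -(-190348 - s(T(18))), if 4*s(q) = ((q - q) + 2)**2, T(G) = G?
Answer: 190349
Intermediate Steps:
s(q) = 1 (s(q) = ((q - q) + 2)**2/4 = (0 + 2)**2/4 = (1/4)*2**2 = (1/4)*4 = 1)
-(-190348 - s(T(18))) = -(-190348 - 1*1) = -(-190348 - 1) = -1*(-190349) = 190349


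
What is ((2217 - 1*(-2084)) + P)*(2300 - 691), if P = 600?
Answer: 7885709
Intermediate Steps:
((2217 - 1*(-2084)) + P)*(2300 - 691) = ((2217 - 1*(-2084)) + 600)*(2300 - 691) = ((2217 + 2084) + 600)*1609 = (4301 + 600)*1609 = 4901*1609 = 7885709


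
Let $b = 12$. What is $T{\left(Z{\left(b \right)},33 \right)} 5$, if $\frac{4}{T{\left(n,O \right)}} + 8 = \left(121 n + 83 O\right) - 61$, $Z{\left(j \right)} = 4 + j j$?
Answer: $\frac{10}{10289} \approx 0.00097191$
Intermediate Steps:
$Z{\left(j \right)} = 4 + j^{2}$
$T{\left(n,O \right)} = \frac{4}{-69 + 83 O + 121 n}$ ($T{\left(n,O \right)} = \frac{4}{-8 - \left(61 - 121 n - 83 O\right)} = \frac{4}{-8 + \left(-61 + 83 O + 121 n\right)} = \frac{4}{-69 + 83 O + 121 n}$)
$T{\left(Z{\left(b \right)},33 \right)} 5 = \frac{4}{-69 + 83 \cdot 33 + 121 \left(4 + 12^{2}\right)} 5 = \frac{4}{-69 + 2739 + 121 \left(4 + 144\right)} 5 = \frac{4}{-69 + 2739 + 121 \cdot 148} \cdot 5 = \frac{4}{-69 + 2739 + 17908} \cdot 5 = \frac{4}{20578} \cdot 5 = 4 \cdot \frac{1}{20578} \cdot 5 = \frac{2}{10289} \cdot 5 = \frac{10}{10289}$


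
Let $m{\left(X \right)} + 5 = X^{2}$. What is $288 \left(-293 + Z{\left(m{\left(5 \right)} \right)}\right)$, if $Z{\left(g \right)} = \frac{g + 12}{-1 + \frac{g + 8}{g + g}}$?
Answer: $-115104$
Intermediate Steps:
$m{\left(X \right)} = -5 + X^{2}$
$Z{\left(g \right)} = \frac{12 + g}{-1 + \frac{8 + g}{2 g}}$
$288 \left(-293 + Z{\left(m{\left(5 \right)} \right)}\right) = 288 \left(-293 - \frac{2 \left(-5 + 5^{2}\right) \left(12 - \left(5 - 5^{2}\right)\right)}{-8 - \left(5 - 5^{2}\right)}\right) = 288 \left(-293 - \frac{2 \left(-5 + 25\right) \left(12 + \left(-5 + 25\right)\right)}{-8 + \left(-5 + 25\right)}\right) = 288 \left(-293 - \frac{40 \left(12 + 20\right)}{-8 + 20}\right) = 288 \left(-293 - 40 \cdot \frac{1}{12} \cdot 32\right) = 288 \left(-293 - \frac{320}{3}\right) = 288 \left(- \frac{1199}{3}\right) = -115104$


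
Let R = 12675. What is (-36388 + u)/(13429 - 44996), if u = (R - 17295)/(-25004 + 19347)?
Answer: 205842296/178574519 ≈ 1.1527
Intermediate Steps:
u = 4620/5657 (u = (12675 - 17295)/(-25004 + 19347) = -4620/(-5657) = -4620*(-1/5657) = 4620/5657 ≈ 0.81669)
(-36388 + u)/(13429 - 44996) = (-36388 + 4620/5657)/(13429 - 44996) = -205842296/5657/(-31567) = -205842296/5657*(-1/31567) = 205842296/178574519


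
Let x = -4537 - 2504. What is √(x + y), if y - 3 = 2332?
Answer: I*√4706 ≈ 68.6*I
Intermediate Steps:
y = 2335 (y = 3 + 2332 = 2335)
x = -7041
√(x + y) = √(-7041 + 2335) = √(-4706) = I*√4706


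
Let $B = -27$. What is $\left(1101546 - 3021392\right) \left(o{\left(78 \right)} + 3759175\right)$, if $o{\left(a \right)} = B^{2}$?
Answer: $-7218436654784$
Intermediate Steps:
$o{\left(a \right)} = 729$ ($o{\left(a \right)} = \left(-27\right)^{2} = 729$)
$\left(1101546 - 3021392\right) \left(o{\left(78 \right)} + 3759175\right) = \left(1101546 - 3021392\right) \left(729 + 3759175\right) = \left(-1919846\right) 3759904 = -7218436654784$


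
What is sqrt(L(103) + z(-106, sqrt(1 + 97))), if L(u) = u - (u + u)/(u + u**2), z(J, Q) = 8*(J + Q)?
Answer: sqrt(-503633 + 37856*sqrt(2))/26 ≈ 25.804*I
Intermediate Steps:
z(J, Q) = 8*J + 8*Q
L(u) = u - 2*u/(u + u**2)
sqrt(L(103) + z(-106, sqrt(1 + 97))) = sqrt((-2 + 103 + 103**2)/(1 + 103) + (8*(-106) + 8*sqrt(1 + 97))) = sqrt((-2 + 103 + 10609)/104 + (-848 + 8*sqrt(98))) = sqrt((1/104)*10710 + (-848 + 8*(7*sqrt(2)))) = sqrt(5355/52 + (-848 + 56*sqrt(2))) = sqrt(-38741/52 + 56*sqrt(2))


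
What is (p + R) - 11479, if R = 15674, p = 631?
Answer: 4826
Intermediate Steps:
(p + R) - 11479 = (631 + 15674) - 11479 = 16305 - 11479 = 4826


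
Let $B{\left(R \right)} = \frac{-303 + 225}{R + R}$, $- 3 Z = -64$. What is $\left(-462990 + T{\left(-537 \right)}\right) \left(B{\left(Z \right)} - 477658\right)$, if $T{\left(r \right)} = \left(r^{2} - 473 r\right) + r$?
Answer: $- \frac{2410248565047}{64} \approx -3.766 \cdot 10^{10}$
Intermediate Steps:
$Z = \frac{64}{3}$ ($Z = \left(- \frac{1}{3}\right) \left(-64\right) = \frac{64}{3} \approx 21.333$)
$B{\left(R \right)} = - \frac{39}{R}$ ($B{\left(R \right)} = - \frac{78}{2 R} = - 78 \frac{1}{2 R} = - \frac{39}{R}$)
$T{\left(r \right)} = r^{2} - 472 r$
$\left(-462990 + T{\left(-537 \right)}\right) \left(B{\left(Z \right)} - 477658\right) = \left(-462990 - 537 \left(-472 - 537\right)\right) \left(- \frac{39}{\frac{64}{3}} - 477658\right) = \left(-462990 - -541833\right) \left(\left(-39\right) \frac{3}{64} - 477658\right) = \left(-462990 + 541833\right) \left(- \frac{117}{64} - 477658\right) = 78843 \left(- \frac{30570229}{64}\right) = - \frac{2410248565047}{64}$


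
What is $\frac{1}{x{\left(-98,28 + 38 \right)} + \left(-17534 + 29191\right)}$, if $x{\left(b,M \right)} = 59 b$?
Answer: $\frac{1}{5875} \approx 0.00017021$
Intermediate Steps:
$\frac{1}{x{\left(-98,28 + 38 \right)} + \left(-17534 + 29191\right)} = \frac{1}{59 \left(-98\right) + \left(-17534 + 29191\right)} = \frac{1}{-5782 + 11657} = \frac{1}{5875}$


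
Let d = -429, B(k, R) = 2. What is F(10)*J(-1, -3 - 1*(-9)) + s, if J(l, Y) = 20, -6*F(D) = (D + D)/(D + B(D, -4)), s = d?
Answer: -3911/9 ≈ -434.56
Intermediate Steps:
s = -429
F(D) = -D/(3*(2 + D)) (F(D) = -(D + D)/(6*(D + 2)) = -2*D/(6*(2 + D)) = -D/(3*(2 + D)))
F(10)*J(-1, -3 - 1*(-9)) + s = -1*10/(6 + 3*10)*20 - 429 = -1*10/(6 + 30)*20 - 429 = -1*10/36*20 - 429 = -1*10*1/36*20 - 429 = -5/18*20 - 429 = -50/9 - 429 = -3911/9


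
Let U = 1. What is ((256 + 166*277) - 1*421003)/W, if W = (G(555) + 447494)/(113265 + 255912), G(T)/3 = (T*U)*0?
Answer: -138354618405/447494 ≈ -3.0918e+5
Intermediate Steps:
G(T) = 0 (G(T) = 3*((T*1)*0) = 3*(T*0) = 3*0 = 0)
W = 447494/369177 (W = (0 + 447494)/(113265 + 255912) = 447494/369177 ≈ 1.2121)
((256 + 166*277) - 1*421003)/W = ((256 + 166*277) - 1*421003)/(447494/369177) = ((256 + 45982) - 421003)*(369177/447494) = (46238 - 421003)*(369177/447494) = -374765*369177/447494 = -138354618405/447494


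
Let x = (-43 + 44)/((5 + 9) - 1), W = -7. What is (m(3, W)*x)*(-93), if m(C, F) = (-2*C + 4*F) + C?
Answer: 2883/13 ≈ 221.77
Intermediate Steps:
x = 1/13 (x = 1/(14 - 1) = 1/13 ≈ 0.076923)
m(C, F) = -C + 4*F
(m(3, W)*x)*(-93) = ((-1*3 + 4*(-7))*(1/13))*(-93) = ((-3 - 28)*(1/13))*(-93) = -31*1/13*(-93) = -31/13*(-93) = 2883/13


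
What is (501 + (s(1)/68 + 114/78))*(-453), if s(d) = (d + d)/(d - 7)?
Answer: -201209765/884 ≈ -2.2761e+5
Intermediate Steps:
s(d) = 2*d/(-7 + d) (s(d) = (2*d)/(-7 + d) = 2*d/(-7 + d))
(501 + (s(1)/68 + 114/78))*(-453) = (501 + ((2*1/(-7 + 1))/68 + 114/78))*(-453) = (501 + ((2*1/(-6))*(1/68) + 114*(1/78)))*(-453) = (501 + ((2*1*(-⅙))*(1/68) + 19/13))*(-453) = (501 + (-⅓*1/68 + 19/13))*(-453) = (501 + (-1/204 + 19/13))*(-453) = (501 + 3863/2652)*(-453) = (1332515/2652)*(-453) = -201209765/884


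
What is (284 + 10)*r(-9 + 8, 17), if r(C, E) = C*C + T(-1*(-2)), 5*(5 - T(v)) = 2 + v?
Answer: 7644/5 ≈ 1528.8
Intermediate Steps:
T(v) = 23/5 - v/5 (T(v) = 5 - (2 + v)/5 = 5 + (-⅖ - v/5) = 23/5 - v/5)
r(C, E) = 21/5 + C² (r(C, E) = C*C + (23/5 - (-1)*(-2)/5) = C² + (23/5 - ⅕*2) = C² + (23/5 - ⅖) = C² + 21/5 = 21/5 + C²)
(284 + 10)*r(-9 + 8, 17) = (284 + 10)*(21/5 + (-9 + 8)²) = 294*(21/5 + (-1)²) = 294*(21/5 + 1) = 294*(26/5) = 7644/5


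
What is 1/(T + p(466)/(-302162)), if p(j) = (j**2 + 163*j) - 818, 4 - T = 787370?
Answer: -151081/118956188794 ≈ -1.2701e-6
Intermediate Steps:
T = -787366 (T = 4 - 1*787370 = 4 - 787370 = -787366)
p(j) = -818 + j**2 + 163*j
1/(T + p(466)/(-302162)) = 1/(-787366 + (-818 + 466**2 + 163*466)/(-302162)) = 1/(-787366 + (-818 + 217156 + 75958)*(-1/302162)) = 1/(-787366 + 292296*(-1/302162)) = 1/(-787366 - 146148/151081) = 1/(-118956188794/151081) = -151081/118956188794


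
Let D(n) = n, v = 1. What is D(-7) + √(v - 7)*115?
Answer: -7 + 115*I*√6 ≈ -7.0 + 281.69*I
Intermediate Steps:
D(-7) + √(v - 7)*115 = -7 + √(1 - 7)*115 = -7 + √(-6)*115 = -7 + (I*√6)*115 = -7 + 115*I*√6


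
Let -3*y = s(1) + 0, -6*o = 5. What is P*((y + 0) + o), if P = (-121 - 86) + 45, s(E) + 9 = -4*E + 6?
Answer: -243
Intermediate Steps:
o = -⅚ (o = -⅙*5 = -⅚ ≈ -0.83333)
s(E) = -3 - 4*E (s(E) = -9 + (-4*E + 6) = -9 + (6 - 4*E) = -3 - 4*E)
y = 7/3 (y = -((-3 - 4*1) + 0)/3 = -((-3 - 4) + 0)/3 = -(-7 + 0)/3 = -⅓*(-7) = 7/3 ≈ 2.3333)
P = -162 (P = -207 + 45 = -162)
P*((y + 0) + o) = -162*((7/3 + 0) - ⅚) = -162*(7/3 - ⅚) = -162*3/2 = -243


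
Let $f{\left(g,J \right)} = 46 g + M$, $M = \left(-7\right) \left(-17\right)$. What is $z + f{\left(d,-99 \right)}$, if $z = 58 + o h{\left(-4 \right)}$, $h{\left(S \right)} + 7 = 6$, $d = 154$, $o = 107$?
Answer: $7154$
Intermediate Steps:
$h{\left(S \right)} = -1$ ($h{\left(S \right)} = -7 + 6 = -1$)
$M = 119$
$f{\left(g,J \right)} = 119 + 46 g$ ($f{\left(g,J \right)} = 46 g + 119 = 119 + 46 g$)
$z = -49$ ($z = 58 + 107 \left(-1\right) = 58 - 107 = -49$)
$z + f{\left(d,-99 \right)} = -49 + \left(119 + 46 \cdot 154\right) = -49 + \left(119 + 7084\right) = -49 + 7203 = 7154$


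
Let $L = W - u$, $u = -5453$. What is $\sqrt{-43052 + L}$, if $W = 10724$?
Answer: $25 i \sqrt{43} \approx 163.94 i$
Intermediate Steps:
$L = 16177$ ($L = 10724 - -5453 = 10724 + 5453 = 16177$)
$\sqrt{-43052 + L} = \sqrt{-43052 + 16177} = \sqrt{-26875} = 25 i \sqrt{43}$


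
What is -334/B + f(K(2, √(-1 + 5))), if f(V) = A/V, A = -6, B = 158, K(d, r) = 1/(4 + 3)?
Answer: -3485/79 ≈ -44.114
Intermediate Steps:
K(d, r) = ⅐ (K(d, r) = 1/7 = ⅐)
f(V) = -6/V
-334/B + f(K(2, √(-1 + 5))) = -334/158 - 6/⅐ = (1/158)*(-334) - 6*7 = -167/79 - 42 = -3485/79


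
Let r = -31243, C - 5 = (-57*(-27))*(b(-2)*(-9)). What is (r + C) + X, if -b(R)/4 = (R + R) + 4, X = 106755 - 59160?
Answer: 16357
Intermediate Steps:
X = 47595
b(R) = -16 - 8*R (b(R) = -4*((R + R) + 4) = -4*(2*R + 4) = -4*(4 + 2*R) = -16 - 8*R)
C = 5 (C = 5 + (-57*(-27))*((-16 - 8*(-2))*(-9)) = 5 + 1539*((-16 + 16)*(-9)) = 5 + 1539*(0*(-9)) = 5 + 1539*0 = 5 + 0 = 5)
(r + C) + X = (-31243 + 5) + 47595 = -31238 + 47595 = 16357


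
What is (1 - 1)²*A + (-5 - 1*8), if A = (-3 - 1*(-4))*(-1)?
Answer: -13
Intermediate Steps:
A = -1 (A = (-3 + 4)*(-1) = 1*(-1) = -1)
(1 - 1)²*A + (-5 - 1*8) = (1 - 1)²*(-1) + (-5 - 1*8) = 0²*(-1) + (-5 - 8) = 0*(-1) - 13 = 0 - 13 = -13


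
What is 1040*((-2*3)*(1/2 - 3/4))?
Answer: 1560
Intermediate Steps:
1040*((-2*3)*(1/2 - 3/4)) = 1040*(-6*(1*(½) - 3*¼)) = 1040*(-6*(½ - ¾)) = 1040*(-6*(-¼)) = 1040*(3/2) = 1560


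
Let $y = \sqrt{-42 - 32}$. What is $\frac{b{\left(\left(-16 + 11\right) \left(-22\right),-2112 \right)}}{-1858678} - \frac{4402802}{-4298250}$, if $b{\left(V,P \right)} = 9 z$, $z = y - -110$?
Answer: $\frac{2044783987064}{1997265678375} - \frac{9 i \sqrt{74}}{1858678} \approx 1.0238 - 4.1654 \cdot 10^{-5} i$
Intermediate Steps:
$y = i \sqrt{74}$ ($y = \sqrt{-74} = i \sqrt{74} \approx 8.6023 i$)
$z = 110 + i \sqrt{74}$ ($z = i \sqrt{74} - -110 = i \sqrt{74} + 110 = 110 + i \sqrt{74} \approx 110.0 + 8.6023 i$)
$b{\left(V,P \right)} = 990 + 9 i \sqrt{74}$ ($b{\left(V,P \right)} = 9 \left(110 + i \sqrt{74}\right) = 990 + 9 i \sqrt{74}$)
$\frac{b{\left(\left(-16 + 11\right) \left(-22\right),-2112 \right)}}{-1858678} - \frac{4402802}{-4298250} = \frac{990 + 9 i \sqrt{74}}{-1858678} - \frac{4402802}{-4298250} = \left(990 + 9 i \sqrt{74}\right) \left(- \frac{1}{1858678}\right) - - \frac{2201401}{2149125} = \left(- \frac{495}{929339} - \frac{9 i \sqrt{74}}{1858678}\right) + \frac{2201401}{2149125} = \frac{2044783987064}{1997265678375} - \frac{9 i \sqrt{74}}{1858678}$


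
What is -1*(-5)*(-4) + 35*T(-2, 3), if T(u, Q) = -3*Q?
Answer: -335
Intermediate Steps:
-1*(-5)*(-4) + 35*T(-2, 3) = -1*(-5)*(-4) + 35*(-3*3) = 5*(-4) + 35*(-9) = -20 - 315 = -335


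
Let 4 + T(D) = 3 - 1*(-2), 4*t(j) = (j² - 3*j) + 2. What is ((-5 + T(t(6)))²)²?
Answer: 256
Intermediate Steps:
t(j) = ½ - 3*j/4 + j²/4 (t(j) = ((j² - 3*j) + 2)/4 = (2 + j² - 3*j)/4 = ½ - 3*j/4 + j²/4)
T(D) = 1 (T(D) = -4 + (3 - 1*(-2)) = -4 + (3 + 2) = -4 + 5 = 1)
((-5 + T(t(6)))²)² = ((-5 + 1)²)² = ((-4)²)² = 16² = 256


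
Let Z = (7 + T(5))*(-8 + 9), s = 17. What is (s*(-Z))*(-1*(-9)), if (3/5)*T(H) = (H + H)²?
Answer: -26571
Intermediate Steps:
T(H) = 20*H²/3 (T(H) = 5*(H + H)²/3 = 5*(2*H)²/3 = 5*(4*H²)/3 = 20*H²/3)
Z = 521/3 (Z = (7 + (20/3)*5²)*(-8 + 9) = (7 + (20/3)*25)*1 = (7 + 500/3)*1 = (521/3)*1 = 521/3 ≈ 173.67)
(s*(-Z))*(-1*(-9)) = (17*(-1*521/3))*(-1*(-9)) = (17*(-521/3))*9 = -8857/3*9 = -26571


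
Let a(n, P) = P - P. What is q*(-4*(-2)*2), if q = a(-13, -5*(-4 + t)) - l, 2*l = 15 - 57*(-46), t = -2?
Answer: -21096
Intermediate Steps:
l = 2637/2 (l = (15 - 57*(-46))/2 = (15 + 2622)/2 = (½)*2637 = 2637/2 ≈ 1318.5)
a(n, P) = 0
q = -2637/2 (q = 0 - 1*2637/2 = 0 - 2637/2 = -2637/2 ≈ -1318.5)
q*(-4*(-2)*2) = -2637*(-4*(-2))*2/2 = -10548*2 = -2637/2*16 = -21096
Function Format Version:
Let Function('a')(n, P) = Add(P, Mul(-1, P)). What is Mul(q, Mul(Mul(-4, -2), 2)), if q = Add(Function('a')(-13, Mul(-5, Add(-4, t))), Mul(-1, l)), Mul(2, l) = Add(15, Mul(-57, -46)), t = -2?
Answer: -21096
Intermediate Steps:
l = Rational(2637, 2) (l = Mul(Rational(1, 2), Add(15, Mul(-57, -46))) = Mul(Rational(1, 2), Add(15, 2622)) = Mul(Rational(1, 2), 2637) = Rational(2637, 2) ≈ 1318.5)
Function('a')(n, P) = 0
q = Rational(-2637, 2) (q = Add(0, Mul(-1, Rational(2637, 2))) = Add(0, Rational(-2637, 2)) = Rational(-2637, 2) ≈ -1318.5)
Mul(q, Mul(Mul(-4, -2), 2)) = Mul(Rational(-2637, 2), Mul(Mul(-4, -2), 2)) = Mul(Rational(-2637, 2), Mul(8, 2)) = Mul(Rational(-2637, 2), 16) = -21096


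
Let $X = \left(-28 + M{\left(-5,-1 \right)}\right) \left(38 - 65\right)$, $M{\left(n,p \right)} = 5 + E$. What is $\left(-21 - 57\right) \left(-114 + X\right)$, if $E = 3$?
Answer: $-33228$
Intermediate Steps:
$M{\left(n,p \right)} = 8$ ($M{\left(n,p \right)} = 5 + 3 = 8$)
$X = 540$ ($X = \left(-28 + 8\right) \left(38 - 65\right) = \left(-20\right) \left(-27\right) = 540$)
$\left(-21 - 57\right) \left(-114 + X\right) = \left(-21 - 57\right) \left(-114 + 540\right) = \left(-78\right) 426 = -33228$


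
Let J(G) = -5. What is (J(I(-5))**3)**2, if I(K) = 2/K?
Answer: 15625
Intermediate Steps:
(J(I(-5))**3)**2 = ((-5)**3)**2 = (-125)**2 = 15625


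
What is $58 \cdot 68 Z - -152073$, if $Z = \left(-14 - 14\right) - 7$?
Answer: $14033$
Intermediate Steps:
$Z = -35$ ($Z = -28 - 7 = -35$)
$58 \cdot 68 Z - -152073 = 58 \cdot 68 \left(-35\right) - -152073 = 3944 \left(-35\right) + 152073 = -138040 + 152073 = 14033$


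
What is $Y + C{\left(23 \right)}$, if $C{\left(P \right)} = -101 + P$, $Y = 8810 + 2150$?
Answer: $10882$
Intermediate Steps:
$Y = 10960$
$Y + C{\left(23 \right)} = 10960 + \left(-101 + 23\right) = 10960 - 78 = 10882$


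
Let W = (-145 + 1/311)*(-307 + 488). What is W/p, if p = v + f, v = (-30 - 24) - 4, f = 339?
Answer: -8162014/87391 ≈ -93.396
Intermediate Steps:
v = -58 (v = -54 - 4 = -58)
W = -8162014/311 (W = (-145 + 1/311)*181 = -45094/311*181 = -8162014/311 ≈ -26244.)
p = 281 (p = -58 + 339 = 281)
W/p = -8162014/311/281 = -8162014/311*1/281 = -8162014/87391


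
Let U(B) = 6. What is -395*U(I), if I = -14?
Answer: -2370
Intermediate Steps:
-395*U(I) = -395*6 = -2370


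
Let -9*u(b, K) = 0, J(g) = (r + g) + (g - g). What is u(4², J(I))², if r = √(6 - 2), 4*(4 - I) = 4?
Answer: 0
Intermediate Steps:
I = 3 (I = 4 - ¼*4 = 4 - 1 = 3)
r = 2 (r = √4 = 2)
J(g) = 2 + g (J(g) = (2 + g) + (g - g) = (2 + g) + 0 = 2 + g)
u(b, K) = 0 (u(b, K) = -⅑*0 = 0)
u(4², J(I))² = 0² = 0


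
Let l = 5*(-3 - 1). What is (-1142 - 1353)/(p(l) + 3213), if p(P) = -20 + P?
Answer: -2495/3173 ≈ -0.78632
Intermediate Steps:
l = -20 (l = 5*(-4) = -20)
(-1142 - 1353)/(p(l) + 3213) = (-1142 - 1353)/((-20 - 20) + 3213) = -2495/(-40 + 3213) = -2495/3173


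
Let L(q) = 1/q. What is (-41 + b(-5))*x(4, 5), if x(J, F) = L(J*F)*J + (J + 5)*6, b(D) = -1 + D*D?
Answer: -4607/5 ≈ -921.40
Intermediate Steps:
b(D) = -1 + D²
x(J, F) = 30 + 1/F + 6*J (x(J, F) = J/((J*F)) + (J + 5)*6 = J/((F*J)) + (5 + J)*6 = (1/(F*J))*J + (30 + 6*J) = 1/F + (30 + 6*J) = 30 + 1/F + 6*J)
(-41 + b(-5))*x(4, 5) = (-41 + (-1 + (-5)²))*(30 + 1/5 + 6*4) = (-41 + (-1 + 25))*(30 + ⅕ + 24) = (-41 + 24)*(271/5) = -17*271/5 = -4607/5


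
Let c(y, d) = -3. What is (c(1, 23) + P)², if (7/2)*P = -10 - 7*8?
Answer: 23409/49 ≈ 477.73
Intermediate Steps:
P = -132/7 (P = 2*(-10 - 7*8)/7 = 2*(-10 - 56)/7 = (2/7)*(-66) = -132/7 ≈ -18.857)
(c(1, 23) + P)² = (-3 - 132/7)² = (-153/7)² = 23409/49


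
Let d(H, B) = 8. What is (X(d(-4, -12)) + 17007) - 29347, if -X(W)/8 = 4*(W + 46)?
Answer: -14068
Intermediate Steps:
X(W) = -1472 - 32*W (X(W) = -32*(W + 46) = -32*(46 + W) = -8*(184 + 4*W) = -1472 - 32*W)
(X(d(-4, -12)) + 17007) - 29347 = ((-1472 - 32*8) + 17007) - 29347 = ((-1472 - 256) + 17007) - 29347 = (-1728 + 17007) - 29347 = 15279 - 29347 = -14068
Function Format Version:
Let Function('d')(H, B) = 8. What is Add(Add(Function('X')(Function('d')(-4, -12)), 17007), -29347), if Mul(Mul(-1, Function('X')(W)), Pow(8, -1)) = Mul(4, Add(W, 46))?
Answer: -14068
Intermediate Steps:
Function('X')(W) = Add(-1472, Mul(-32, W)) (Function('X')(W) = Mul(-8, Mul(4, Add(W, 46))) = Mul(-8, Mul(4, Add(46, W))) = Mul(-8, Add(184, Mul(4, W))) = Add(-1472, Mul(-32, W)))
Add(Add(Function('X')(Function('d')(-4, -12)), 17007), -29347) = Add(Add(Add(-1472, Mul(-32, 8)), 17007), -29347) = Add(Add(Add(-1472, -256), 17007), -29347) = Add(Add(-1728, 17007), -29347) = Add(15279, -29347) = -14068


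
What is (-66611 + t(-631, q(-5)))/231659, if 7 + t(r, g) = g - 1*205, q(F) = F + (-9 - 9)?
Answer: -66846/231659 ≈ -0.28855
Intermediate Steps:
q(F) = -18 + F (q(F) = F - 18 = -18 + F)
t(r, g) = -212 + g (t(r, g) = -7 + (g - 1*205) = -7 + (g - 205) = -7 + (-205 + g) = -212 + g)
(-66611 + t(-631, q(-5)))/231659 = (-66611 + (-212 + (-18 - 5)))/231659 = (-66611 + (-212 - 23))*(1/231659) = (-66611 - 235)*(1/231659) = -66846*1/231659 = -66846/231659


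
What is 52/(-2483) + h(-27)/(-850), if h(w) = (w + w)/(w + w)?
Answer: -3591/162350 ≈ -0.022119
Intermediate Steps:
h(w) = 1 (h(w) = (2*w)/((2*w)) = (2*w)*(1/(2*w)) = 1)
52/(-2483) + h(-27)/(-850) = 52/(-2483) + 1/(-850) = 52*(-1/2483) + 1*(-1/850) = -4/191 - 1/850 = -3591/162350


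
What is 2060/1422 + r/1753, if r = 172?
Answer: 1927882/1246383 ≈ 1.5468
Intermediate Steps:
2060/1422 + r/1753 = 2060/1422 + 172/1753 = 2060*(1/1422) + 172*(1/1753) = 1030/711 + 172/1753 = 1927882/1246383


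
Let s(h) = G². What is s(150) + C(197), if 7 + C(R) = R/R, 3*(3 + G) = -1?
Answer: 46/9 ≈ 5.1111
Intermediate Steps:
G = -10/3 (G = -3 + (⅓)*(-1) = -3 - ⅓ = -10/3 ≈ -3.3333)
C(R) = -6 (C(R) = -7 + R/R = -7 + 1 = -6)
s(h) = 100/9 (s(h) = (-10/3)² = 100/9)
s(150) + C(197) = 100/9 - 6 = 46/9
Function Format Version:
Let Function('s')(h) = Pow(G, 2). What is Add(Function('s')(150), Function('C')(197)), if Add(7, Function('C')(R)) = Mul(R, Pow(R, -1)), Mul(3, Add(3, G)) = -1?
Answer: Rational(46, 9) ≈ 5.1111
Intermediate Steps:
G = Rational(-10, 3) (G = Add(-3, Mul(Rational(1, 3), -1)) = Add(-3, Rational(-1, 3)) = Rational(-10, 3) ≈ -3.3333)
Function('C')(R) = -6 (Function('C')(R) = Add(-7, Mul(R, Pow(R, -1))) = Add(-7, 1) = -6)
Function('s')(h) = Rational(100, 9) (Function('s')(h) = Pow(Rational(-10, 3), 2) = Rational(100, 9))
Add(Function('s')(150), Function('C')(197)) = Add(Rational(100, 9), -6) = Rational(46, 9)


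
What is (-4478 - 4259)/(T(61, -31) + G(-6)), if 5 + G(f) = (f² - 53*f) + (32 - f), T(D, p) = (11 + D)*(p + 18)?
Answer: 8737/549 ≈ 15.914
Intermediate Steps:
T(D, p) = (11 + D)*(18 + p)
G(f) = 27 + f² - 54*f (G(f) = -5 + ((f² - 53*f) + (32 - f)) = -5 + (32 + f² - 54*f) = 27 + f² - 54*f)
(-4478 - 4259)/(T(61, -31) + G(-6)) = (-4478 - 4259)/((198 + 11*(-31) + 18*61 + 61*(-31)) + (27 + (-6)² - 54*(-6))) = -8737/((198 - 341 + 1098 - 1891) + (27 + 36 + 324)) = -8737/(-936 + 387) = -8737/(-549) = -8737*(-1/549) = 8737/549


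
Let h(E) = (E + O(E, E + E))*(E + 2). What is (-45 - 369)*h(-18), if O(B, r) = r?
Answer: -357696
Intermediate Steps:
h(E) = 3*E*(2 + E) (h(E) = (E + (E + E))*(E + 2) = (E + 2*E)*(2 + E) = (3*E)*(2 + E) = 3*E*(2 + E))
(-45 - 369)*h(-18) = (-45 - 369)*(3*(-18)*(2 - 18)) = -1242*(-18)*(-16) = -414*864 = -357696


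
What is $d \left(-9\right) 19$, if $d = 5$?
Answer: $-855$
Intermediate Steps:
$d \left(-9\right) 19 = 5 \left(-9\right) 19 = \left(-45\right) 19 = -855$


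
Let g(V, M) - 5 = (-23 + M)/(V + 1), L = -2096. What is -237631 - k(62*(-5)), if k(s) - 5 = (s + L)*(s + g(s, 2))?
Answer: -100044156/103 ≈ -9.7130e+5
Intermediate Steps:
g(V, M) = 5 + (-23 + M)/(1 + V) (g(V, M) = 5 + (-23 + M)/(V + 1) = 5 + (-23 + M)/(1 + V))
k(s) = 5 + (-2096 + s)*(s + (-16 + 5*s)/(1 + s)) (k(s) = 5 + (s - 2096)*(s + (-18 + 2 + 5*s)/(1 + s)) = 5 + (-2096 + s)*(s + (-16 + 5*s)/(1 + s)))
-237631 - k(62*(-5)) = -237631 - (33541 + (62*(-5))³ - 780394*(-5) - 2090*(62*(-5))²)/(1 + 62*(-5)) = -237631 - (33541 + (-310)³ - 12587*(-310) - 2090*(-310)²)/(1 - 310) = -237631 - (33541 - 29791000 + 3901970 - 2090*96100)/(-309) = -237631 - (-1)*(33541 - 29791000 + 3901970 - 200849000)/309 = -237631 - (-1)*(-226704489)/309 = -237631 - 1*75568163/103 = -237631 - 75568163/103 = -100044156/103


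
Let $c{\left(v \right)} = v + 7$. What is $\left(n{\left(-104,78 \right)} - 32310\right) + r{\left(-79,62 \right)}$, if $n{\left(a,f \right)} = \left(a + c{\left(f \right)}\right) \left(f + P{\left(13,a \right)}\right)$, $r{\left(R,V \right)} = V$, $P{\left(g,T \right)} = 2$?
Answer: $-33768$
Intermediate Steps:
$c{\left(v \right)} = 7 + v$
$n{\left(a,f \right)} = \left(2 + f\right) \left(7 + a + f\right)$ ($n{\left(a,f \right)} = \left(a + \left(7 + f\right)\right) \left(f + 2\right) = \left(7 + a + f\right) \left(2 + f\right) = \left(2 + f\right) \left(7 + a + f\right)$)
$\left(n{\left(-104,78 \right)} - 32310\right) + r{\left(-79,62 \right)} = \left(\left(14 + 78^{2} + 2 \left(-104\right) + 9 \cdot 78 - 8112\right) - 32310\right) + 62 = \left(\left(14 + 6084 - 208 + 702 - 8112\right) - 32310\right) + 62 = \left(-1520 - 32310\right) + 62 = -33830 + 62 = -33768$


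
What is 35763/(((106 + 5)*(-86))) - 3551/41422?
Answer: -126272736/32951201 ≈ -3.8321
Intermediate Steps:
35763/(((106 + 5)*(-86))) - 3551/41422 = 35763/((111*(-86))) - 3551*1/41422 = 35763/(-9546) - 3551/41422 = 35763*(-1/9546) - 3551/41422 = -11921/3182 - 3551/41422 = -126272736/32951201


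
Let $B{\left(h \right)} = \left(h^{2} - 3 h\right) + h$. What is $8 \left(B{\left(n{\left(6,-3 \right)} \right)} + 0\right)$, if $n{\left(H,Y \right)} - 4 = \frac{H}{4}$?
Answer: $154$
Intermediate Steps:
$n{\left(H,Y \right)} = 4 + \frac{H}{4}$
$B{\left(h \right)} = h^{2} - 2 h$
$8 \left(B{\left(n{\left(6,-3 \right)} \right)} + 0\right) = 8 \left(\left(4 + \frac{1}{4} \cdot 6\right) \left(-2 + \left(4 + \frac{1}{4} \cdot 6\right)\right) + 0\right) = 8 \left(\left(4 + \frac{3}{2}\right) \left(-2 + \left(4 + \frac{3}{2}\right)\right) + 0\right) = 8 \left(\frac{11 \left(-2 + \frac{11}{2}\right)}{2} + 0\right) = 8 \left(\frac{11}{2} \cdot \frac{7}{2} + 0\right) = 8 \left(\frac{77}{4} + 0\right) = 8 \cdot \frac{77}{4} = 154$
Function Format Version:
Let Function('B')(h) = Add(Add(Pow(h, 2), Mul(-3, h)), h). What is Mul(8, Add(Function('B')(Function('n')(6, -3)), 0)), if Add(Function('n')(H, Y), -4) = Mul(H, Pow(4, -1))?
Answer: 154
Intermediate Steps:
Function('n')(H, Y) = Add(4, Mul(Rational(1, 4), H)) (Function('n')(H, Y) = Add(4, Mul(H, Pow(4, -1))) = Add(4, Mul(H, Rational(1, 4))) = Add(4, Mul(Rational(1, 4), H)))
Function('B')(h) = Add(Pow(h, 2), Mul(-2, h))
Mul(8, Add(Function('B')(Function('n')(6, -3)), 0)) = Mul(8, Add(Mul(Add(4, Mul(Rational(1, 4), 6)), Add(-2, Add(4, Mul(Rational(1, 4), 6)))), 0)) = Mul(8, Add(Mul(Add(4, Rational(3, 2)), Add(-2, Add(4, Rational(3, 2)))), 0)) = Mul(8, Add(Mul(Rational(11, 2), Add(-2, Rational(11, 2))), 0)) = Mul(8, Add(Mul(Rational(11, 2), Rational(7, 2)), 0)) = Mul(8, Add(Rational(77, 4), 0)) = Mul(8, Rational(77, 4)) = 154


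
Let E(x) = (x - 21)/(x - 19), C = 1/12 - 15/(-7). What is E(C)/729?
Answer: 1577/1027161 ≈ 0.0015353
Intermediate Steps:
C = 187/84 (C = 1*(1/12) - 15*(-⅐) = 1/12 + 15/7 = 187/84 ≈ 2.2262)
E(x) = (-21 + x)/(-19 + x)
E(C)/729 = ((-21 + 187/84)/(-19 + 187/84))/729 = (-1577/84/(-1409/84))*(1/729) = -84/1409*(-1577/84)*(1/729) = (1577/1409)*(1/729) = 1577/1027161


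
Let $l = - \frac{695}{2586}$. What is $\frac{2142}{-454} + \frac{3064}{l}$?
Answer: $- \frac{1799379753}{157765} \approx -11405.0$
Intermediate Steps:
$l = - \frac{695}{2586}$ ($l = \left(-695\right) \frac{1}{2586} = - \frac{695}{2586} \approx -0.26875$)
$\frac{2142}{-454} + \frac{3064}{l} = \frac{2142}{-454} + \frac{3064}{- \frac{695}{2586}} = 2142 \left(- \frac{1}{454}\right) + 3064 \left(- \frac{2586}{695}\right) = - \frac{1071}{227} - \frac{7923504}{695} = - \frac{1799379753}{157765}$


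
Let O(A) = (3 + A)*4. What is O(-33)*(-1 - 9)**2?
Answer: -12000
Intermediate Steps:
O(A) = 12 + 4*A
O(-33)*(-1 - 9)**2 = (12 + 4*(-33))*(-1 - 9)**2 = (12 - 132)*(-10)**2 = -120*100 = -12000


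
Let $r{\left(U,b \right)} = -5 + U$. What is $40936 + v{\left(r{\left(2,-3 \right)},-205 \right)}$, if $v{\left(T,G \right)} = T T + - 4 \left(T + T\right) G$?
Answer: $36025$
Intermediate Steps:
$v{\left(T,G \right)} = T^{2} - 8 G T$ ($v{\left(T,G \right)} = T^{2} + - 4 \cdot 2 T G = T^{2} + - 8 T G = T^{2} - 8 G T$)
$40936 + v{\left(r{\left(2,-3 \right)},-205 \right)} = 40936 + \left(-5 + 2\right) \left(\left(-5 + 2\right) - -1640\right) = 40936 - 3 \left(-3 + 1640\right) = 40936 - 4911 = 36025$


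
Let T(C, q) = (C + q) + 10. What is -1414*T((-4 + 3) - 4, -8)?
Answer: 4242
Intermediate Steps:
T(C, q) = 10 + C + q
-1414*T((-4 + 3) - 4, -8) = -1414*(10 + ((-4 + 3) - 4) - 8) = -1414*(10 + (-1 - 4) - 8) = -1414*(10 - 5 - 8) = -1414*(-3) = 4242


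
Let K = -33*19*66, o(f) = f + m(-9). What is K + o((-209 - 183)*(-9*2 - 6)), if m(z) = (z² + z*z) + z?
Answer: -31821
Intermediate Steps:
m(z) = z + 2*z² (m(z) = (z² + z²) + z = 2*z² + z = z + 2*z²)
o(f) = 153 + f (o(f) = f - 9*(1 + 2*(-9)) = f - 9*(1 - 18) = f - 9*(-17) = f + 153 = 153 + f)
K = -41382 (K = -627*66 = -41382)
K + o((-209 - 183)*(-9*2 - 6)) = -41382 + (153 + (-209 - 183)*(-9*2 - 6)) = -41382 + (153 - 392*(-18 - 6)) = -41382 + (153 - 392*(-24)) = -41382 + (153 + 9408) = -41382 + 9561 = -31821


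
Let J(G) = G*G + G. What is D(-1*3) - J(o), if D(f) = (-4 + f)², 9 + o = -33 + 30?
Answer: -83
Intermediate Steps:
o = -12 (o = -9 + (-33 + 30) = -9 - 3 = -12)
J(G) = G + G² (J(G) = G² + G = G + G²)
D(-1*3) - J(o) = (-4 - 1*3)² - (-12)*(1 - 12) = (-4 - 3)² - (-12)*(-11) = (-7)² - 1*132 = 49 - 132 = -83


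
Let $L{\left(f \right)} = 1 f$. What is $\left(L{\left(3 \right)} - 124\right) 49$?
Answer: $-5929$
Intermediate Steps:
$L{\left(f \right)} = f$
$\left(L{\left(3 \right)} - 124\right) 49 = \left(3 - 124\right) 49 = \left(-121\right) 49 = -5929$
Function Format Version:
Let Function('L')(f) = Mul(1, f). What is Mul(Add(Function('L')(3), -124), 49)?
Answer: -5929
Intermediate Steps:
Function('L')(f) = f
Mul(Add(Function('L')(3), -124), 49) = Mul(Add(3, -124), 49) = Mul(-121, 49) = -5929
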